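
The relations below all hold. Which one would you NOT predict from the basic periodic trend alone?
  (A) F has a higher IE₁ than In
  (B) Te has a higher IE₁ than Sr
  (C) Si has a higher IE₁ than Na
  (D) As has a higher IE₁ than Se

The general trend: IE₁ increases across a period and decreases down a group.
(A) F (period 2, group 17) vs In (period 5, group 13): the stated order agrees with the simple trend.
(B) Te (period 5, group 16) vs Sr (period 5, group 2): the stated order agrees with the simple trend.
(C) Si (period 3, group 14) vs Na (period 3, group 1): the stated order agrees with the simple trend.
(D) As (period 4, group 15) vs Se (period 4, group 16): the stated order contradicts the simple trend.
The exception is (D): Se (4p⁴) ionizes more easily than half-filled As (4p³).

(D)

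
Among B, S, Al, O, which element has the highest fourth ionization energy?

B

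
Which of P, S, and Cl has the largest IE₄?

Cl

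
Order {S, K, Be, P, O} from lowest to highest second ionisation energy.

Be < P < S < K < O

IE_2 is the cost of taking one more electron from the +1 cation: S⁺ still has 5 valence electrons; K⁺ is the bare [Ar] core; Be⁺ still has 1 valence electron; P⁺ still has 4 valence electrons; O⁺ still has 5 valence electrons.
Usually core removal costs more than valence removal, but here the competition is close: a tightly held n=2 valence electron can cost more to remove than an n=3 core electron, so the actual values have to decide it.
Valence configurations: S⁺ [Ne]3s²3p³, Be⁺ [He]2s¹, P⁺ [Ne]3s²3p², O⁺ [He]2s²2p³.
Approximate IE_2 values (kJ/mol): S 2252, K 3052, Be 1757, P 1907, O 3388.
Putting it together, IE_2: Be < P < S < K < O.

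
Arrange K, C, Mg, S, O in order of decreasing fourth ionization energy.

Mg > O > C > K > S

Consider each +3 ion: K³⁺ is already 2 electrons into the core; C³⁺ still has 1 valence electron; Mg³⁺ is already 1 electron into the core; S³⁺ still has 3 valence electrons; O³⁺ still has 3 valence electrons.
Usually core removal costs more than valence removal, but here the competition is close: a tightly held n=2 valence electron can cost more to remove than an n=3 core electron, so the actual values have to decide it.
Valence configurations: C³⁺ [He]2s¹, S³⁺ [Ne]3s²3p¹, O³⁺ [He]2s²2p¹.
Tabulated IE_4 (kJ/mol): K 5877, C 6223, Mg 10543, S 4556, O 7469.
Overall IE_4 order: S < K < C < O < Mg.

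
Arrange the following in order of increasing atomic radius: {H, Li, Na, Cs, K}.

Atomic radius shrinks across a period as nuclear charge pulls the same shell inward, and grows down a group as new shells are added.
All are in group 1, so atomic radius increases down the group.
So from smallest to largest: H < Li < Na < K < Cs.

H < Li < Na < K < Cs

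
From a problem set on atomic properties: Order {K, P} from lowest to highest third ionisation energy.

P < K

After 2 electrons have been removed, what remains? K²⁺ is already 1 electron into the core; P²⁺ still has 3 valence electrons.
Pulling an electron out of a noble-gas core costs far more than removing a remaining valence electron, so K sits at the high end of IE_3.
Tabulated IE_3 (kJ/mol): K 4420, P 2914.
Overall IE_3 order: P < K.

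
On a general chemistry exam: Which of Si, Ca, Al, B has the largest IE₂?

IE_2 is the cost of taking one more electron from the +1 cation: Si⁺ still has 3 valence electrons; Ca⁺ still has 1 valence electron; Al⁺ still has 2 valence electrons; B⁺ still has 2 valence electrons.
All are still removing valence electrons, so compare the +1 ions as you would atoms: IE_2 generally rises across a period (higher Z_eff) and falls down a group (larger shell), subject to the usual subshell exceptions.
Valence configurations: Si⁺ [Ne]3s²3p¹, Ca⁺ [Ar]4s¹, Al⁺ [Ne]3s², B⁺ [He]2s².
Si⁺ loses a lone 3p electron whereas Al⁺ must break into a filled 3s² pair, so IE_2(Al) > IE_2(Si) even though Si has the higher nuclear charge.
Approximate IE_2 values (kJ/mol): Si 1577, Ca 1145, Al 1817, B 2427.
So the second ionization energies run Ca < Si < Al < B.

B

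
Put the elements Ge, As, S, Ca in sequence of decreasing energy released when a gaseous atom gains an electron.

S > Ge > As > Ca

Electron affinity generally becomes more exothermic across a period toward the halogens and less exothermic down a group.
Neither a single period nor a single group — weigh both effects.
As > Ca: As lies to the right of Ca in period 4, so the across-period effect alone puts As higher.
Ge > As: this pair runs against the simple trend — see the exception note.
S > Ge: relative to Ge, both the across-period and down-group shifts push S's electron affinity up.
Note the exception: Ge has a higher electron affinity than As, contrary to the simple trend — adding an electron to As's half-filled 4p³ is unfavourable, so Ge (4p²) has the more exothermic EA.
Tabulated electron affinity (kJ/mol): S 200, Ca 2, Ge 119, As 78.
So from highest to lowest: S > Ge > As > Ca.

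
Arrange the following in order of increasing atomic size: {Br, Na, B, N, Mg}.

N < B < Br < Mg < Na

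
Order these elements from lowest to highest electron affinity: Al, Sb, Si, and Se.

Al is in period 3, group 13; Si is in period 3, group 14; Se is in period 4, group 16; Sb is in period 5, group 15.
Electron affinity generally becomes more exothermic across a period toward the halogens and less exothermic down a group.
These span different periods and groups, so the two trends combine.
Sb > Al: the two effects oppose for this pair; the across-period effect wins (103 vs 42 kJ/mol).
Si > Sb: the two effects oppose for this pair; the down-group effect wins (134 vs 103 kJ/mol).
Se > Si: period and group pull opposite ways; the across-period shift dominates (195 vs 134 kJ/mol).
For reference (kJ/mol): Al 42, Si 134, Se 195, Sb 103.
So from lowest to highest: Al < Sb < Si < Se.

Al, Sb, Si, Se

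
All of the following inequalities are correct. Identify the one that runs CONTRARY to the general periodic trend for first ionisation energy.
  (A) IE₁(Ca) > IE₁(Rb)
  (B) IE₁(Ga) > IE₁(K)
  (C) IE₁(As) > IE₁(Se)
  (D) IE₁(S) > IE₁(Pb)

(C)

The general trend: first ionisation energy increases across a period and decreases down a group.
(A) Ca (period 4, group 2) vs Rb (period 5, group 1): the stated order agrees with the simple trend.
(B) Ga (period 4, group 13) vs K (period 4, group 1): the stated order agrees with the simple trend.
(C) As (period 4, group 15) vs Se (period 4, group 16): the stated order contradicts the simple trend.
(D) S (period 3, group 16) vs Pb (period 6, group 14): the stated order agrees with the simple trend.
The exception is (C): Se (4p⁴) ionizes more easily than half-filled As (4p³).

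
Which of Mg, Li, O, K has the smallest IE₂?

Mg

The second ionization energy removes an electron from the +1 ion. For each element: Mg⁺ still has 1 valence electron; Li⁺ is the bare [He] core; O⁺ still has 5 valence electrons; K⁺ is the bare [Ar] core.
Usually core removal costs more than valence removal, but here the competition is close: a tightly held n=2 valence electron can cost more to remove than an n=3 core electron, so the actual values have to decide it.
Valence configurations: Mg⁺ [Ne]3s¹, O⁺ [He]2s²2p³.
The numbers (kJ/mol): Mg 1451, Li 7298, O 3388, K 3052.
So the second ionization energies run Mg < K < O < Li.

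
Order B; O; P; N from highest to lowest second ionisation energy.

After 1 electron has been removed, what remains? B⁺ still has 2 valence electrons; O⁺ still has 5 valence electrons; P⁺ still has 4 valence electrons; N⁺ still has 4 valence electrons.
All are still removing valence electrons, so compare the +1 ions as you would atoms: IE_2 generally rises across a period (higher Z_eff) and falls down a group (larger shell), subject to the usual subshell exceptions.
Valence configurations: B⁺ [He]2s², O⁺ [He]2s²2p³, P⁺ [Ne]3s²3p², N⁺ [He]2s²2p².
Approximate IE_2 values (kJ/mol): B 2427, O 3388, P 1907, N 2856.
Putting it together, IE_2: P < B < N < O.

O > N > B > P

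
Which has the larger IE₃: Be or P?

After 2 electrons have been removed, what remains? Be²⁺ is the bare [He] core; P²⁺ still has 3 valence electrons.
Core electrons are held far more tightly than valence electrons, so Be tops the IE_3 order.
Tabulated IE_3 (kJ/mol): Be 14849, P 2914.
Overall IE_3 order: P < Be.

Be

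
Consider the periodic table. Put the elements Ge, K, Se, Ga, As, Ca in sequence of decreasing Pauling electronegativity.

K is in period 4, group 1; Ca is in period 4, group 2; Ga is in period 4, group 13; Ge is in period 4, group 14; As is in period 4, group 15; Se is in period 4, group 16.
Atoms toward the upper right of the periodic table pull bonding electrons most strongly.
All lie in period 4, so electronegativity increases left to right.
So from highest to lowest: Se > As > Ge > Ga > Ca > K.

Se, As, Ge, Ga, Ca, K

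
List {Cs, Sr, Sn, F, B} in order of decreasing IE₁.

F > B > Sn > Sr > Cs

IE₁ increases left→right with effective nuclear charge and decreases top→bottom as the valence shell moves farther out.
Neither a single period nor a single group — weigh both effects.
Sr > Cs: both effects reinforce here, so Sr is clearly the higher of the two.
Sn > Sr: both are in period 5; the period trend gives Sn the larger value.
B > Sn: the two effects oppose for this pair; the down-group effect wins (801 vs 709 kJ/mol).
F > B: F lies to the right of B in period 2, so the across-period effect alone puts F higher.
For reference (kJ/mol): B 801, F 1681, Sr 550, Sn 709, Cs 376.
So from highest to lowest: F > B > Sn > Sr > Cs.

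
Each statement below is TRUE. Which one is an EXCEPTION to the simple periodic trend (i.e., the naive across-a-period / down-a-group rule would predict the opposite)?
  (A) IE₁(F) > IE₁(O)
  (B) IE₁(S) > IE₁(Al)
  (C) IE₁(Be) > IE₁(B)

(C)

The general trend: IE₁ increases across a period and decreases down a group.
(A) F (period 2, group 17) vs O (period 2, group 16): the stated order agrees with the simple trend.
(B) S (period 3, group 16) vs Al (period 3, group 13): the stated order agrees with the simple trend.
(C) Be (period 2, group 2) vs B (period 2, group 13): the stated order contradicts the simple trend.
The exception is (C): removing B's lone 2p electron is easier than breaking Be's filled 2s².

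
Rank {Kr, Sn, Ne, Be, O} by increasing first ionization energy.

Be is in period 2, group 2; O is in period 2, group 16; Ne is in period 2, group 18; Kr is in period 4, group 18; Sn is in period 5, group 14.
Across a period the outer electron is held more tightly (higher IE₁); down a group it sits in a higher shell, more shielded, and comes off more easily.
Neither a single period nor a single group — weigh both effects.
Be > Sn: period and group pull opposite ways; the down-group shift dominates (900 vs 709 kJ/mol).
O > Be: both are in period 2; the period trend gives O the larger value.
Kr > O: period and group pull opposite ways; the across-period shift dominates (1351 vs 1314 kJ/mol).
Ne > Kr: they share group 18; the group trend gives Ne the larger value.
Approximate values (kJ/mol): Be 900, O 1314, Ne 2081, Kr 1351, Sn 709.
So from lowest to highest: Sn < Be < O < Kr < Ne.

Sn < Be < O < Kr < Ne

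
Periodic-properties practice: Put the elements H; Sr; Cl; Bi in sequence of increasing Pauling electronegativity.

Sr < Bi < H < Cl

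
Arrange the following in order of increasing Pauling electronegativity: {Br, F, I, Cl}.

F is in period 2, group 17; Cl is in period 3, group 17; Br is in period 4, group 17; I is in period 5, group 17.
Electronegativity increases across a period and decreases down a group, tracking effective nuclear charge and atomic size.
All are in group 17, so electronegativity increases up the group.
So from lowest to highest: I < Br < Cl < F.

I < Br < Cl < F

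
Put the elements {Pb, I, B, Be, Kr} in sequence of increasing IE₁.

Be is in period 2, group 2; B is in period 2, group 13; Kr is in period 4, group 18; I is in period 5, group 17; Pb is in period 6, group 14.
IE₁ increases left→right with effective nuclear charge and decreases top→bottom as the valence shell moves farther out.
These span different periods and groups, so the two trends combine.
B > Pb: the two effects oppose for this pair; the down-group effect wins (801 vs 716 kJ/mol).
Be > B: this pair runs against the simple trend — see the exception note.
I > Be: period and group pull opposite ways; the across-period shift dominates (1008 vs 900 kJ/mol).
Kr > I: relative to I, both the across-period and down-group shifts push Kr's first ionization energy up.
Note the exception: Be has a higher first ionization energy than B, contrary to the simple trend — removing B's lone 2p electron is easier than breaking Be's filled 2s².
Tabulated first ionization energy (kJ/mol): Be 900, B 801, Kr 1351, I 1008, Pb 716.
So from lowest to highest: Pb < B < Be < I < Kr.

Pb < B < Be < I < Kr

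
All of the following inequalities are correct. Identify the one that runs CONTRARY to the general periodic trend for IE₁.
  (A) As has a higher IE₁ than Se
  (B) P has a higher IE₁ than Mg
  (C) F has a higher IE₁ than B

(A)

The general trend: IE₁ increases across a period and decreases down a group.
(A) As (period 4, group 15) vs Se (period 4, group 16): the stated order contradicts the simple trend.
(B) P (period 3, group 15) vs Mg (period 3, group 2): the stated order agrees with the simple trend.
(C) F (period 2, group 17) vs B (period 2, group 13): the stated order agrees with the simple trend.
The exception is (A): Se (4p⁴) ionizes more easily than half-filled As (4p³).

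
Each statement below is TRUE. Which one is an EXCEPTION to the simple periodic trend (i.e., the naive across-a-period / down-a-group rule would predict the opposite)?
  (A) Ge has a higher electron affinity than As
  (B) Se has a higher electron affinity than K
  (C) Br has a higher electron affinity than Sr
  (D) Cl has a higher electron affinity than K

(A)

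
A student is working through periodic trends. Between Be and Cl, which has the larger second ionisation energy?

Cl

The second ionization energy removes an electron from the +1 ion. For each element: Be⁺ still has 1 valence electron; Cl⁺ still has 6 valence electrons.
All are still removing valence electrons, so compare the +1 ions as you would atoms: IE_2 generally rises across a period (higher Z_eff) and falls down a group (larger shell), subject to the usual subshell exceptions.
Valence configurations: Be⁺ [He]2s¹, Cl⁺ [Ne]3s²3p⁴.
Tabulated IE_2 (kJ/mol): Be 1757, Cl 2298.
So the second ionization energies run Be < Cl.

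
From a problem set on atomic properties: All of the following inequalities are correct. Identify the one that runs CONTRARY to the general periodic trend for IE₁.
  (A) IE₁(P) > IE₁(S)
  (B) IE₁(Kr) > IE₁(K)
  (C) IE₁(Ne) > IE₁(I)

(A)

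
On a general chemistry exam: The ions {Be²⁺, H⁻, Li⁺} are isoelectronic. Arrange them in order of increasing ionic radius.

All of these have 2 electrons, so size is governed by nuclear charge alone: the more protons, the stronger the pull on the same electron cloud, and the smaller the ion.
Nuclear charges: Be²⁺ (Z=4), Li⁺ (Z=3), H⁻ (Z=1).
Smallest to largest: Be²⁺ < Li⁺ < H⁻.

Be²⁺ < Li⁺ < H⁻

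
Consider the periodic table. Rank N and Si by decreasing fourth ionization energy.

After 3 electrons have been removed, what remains? N³⁺ still has 2 valence electrons; Si³⁺ still has 1 valence electron.
All are still removing valence electrons, so compare the +3 ions as you would atoms: IE_4 generally rises across a period (higher Z_eff) and falls down a group (larger shell), subject to the usual subshell exceptions.
Valence configurations: N³⁺ [He]2s², Si³⁺ [Ne]3s¹.
Approximate IE_4 values (kJ/mol): N 7475, Si 4356.
Putting it together, IE_4: Si < N.

N > Si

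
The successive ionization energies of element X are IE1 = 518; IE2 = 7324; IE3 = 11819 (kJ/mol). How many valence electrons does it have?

1

Look for the largest jump between consecutive ionization energies: IE2/IE1 ≈ 14.1, far larger than any earlier ratio.
That jump marks the point where a core electron is being removed. So the atom has 1 valence electron.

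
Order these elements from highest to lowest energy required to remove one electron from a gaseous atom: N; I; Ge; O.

N, O, I, Ge

Across a period the outer electron is held more tightly (higher IE₁); down a group it sits in a higher shell, more shielded, and comes off more easily.
Here both period and group differ, so the two effects have to be weighed against each other.
I > Ge: period and group pull opposite ways; the across-period shift dominates (1008 vs 762 kJ/mol).
O > I: the two effects oppose for this pair; the down-group effect wins (1314 vs 1008 kJ/mol).
N > O: this pair runs against the simple trend — see the exception note.
Note the exception: N has a higher first ionization energy than O, contrary to the simple trend — pairing an electron in O's 2p⁴ costs repulsion energy, so O ionizes more easily than half-filled N (2p³).
Tabulated first ionization energy (kJ/mol): N 1402, O 1314, Ge 762, I 1008.
So from highest to lowest: N > O > I > Ge.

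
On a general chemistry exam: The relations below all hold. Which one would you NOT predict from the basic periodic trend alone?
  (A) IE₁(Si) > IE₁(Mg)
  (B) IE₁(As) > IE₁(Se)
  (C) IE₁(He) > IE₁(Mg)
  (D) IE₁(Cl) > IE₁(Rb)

The general trend: first ionization energy increases across a period and decreases down a group.
(A) Si (period 3, group 14) vs Mg (period 3, group 2): the stated order agrees with the simple trend.
(B) As (period 4, group 15) vs Se (period 4, group 16): the stated order contradicts the simple trend.
(C) He (period 1, group 18) vs Mg (period 3, group 2): the stated order agrees with the simple trend.
(D) Cl (period 3, group 17) vs Rb (period 5, group 1): the stated order agrees with the simple trend.
The exception is (B): Se (4p⁴) ionizes more easily than half-filled As (4p³).

(B)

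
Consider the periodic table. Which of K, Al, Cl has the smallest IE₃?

Al

The third ionization energy removes an electron from the +2 ion. For each element: K²⁺ is already 1 electron into the core; Al²⁺ still has 1 valence electron; Cl²⁺ still has 5 valence electrons.
Pulling an electron out of a noble-gas core costs far more than removing a remaining valence electron, so K sits at the high end of IE_3.
Valence configurations: Al²⁺ [Ne]3s¹, Cl²⁺ [Ne]3s²3p³.
The numbers (kJ/mol): K 4420, Al 2745, Cl 3822.
So the third ionization energies run Al < Cl < K.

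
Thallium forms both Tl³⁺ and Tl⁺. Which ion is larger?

Tl⁺

Both ions have Z = 81 protons, but Tl³⁺ has lost more electrons, so its remaining electrons feel a larger effective nuclear charge per electron and are pulled in more tightly.
Higher positive charge → smaller ion, so Tl⁺ > Tl³⁺.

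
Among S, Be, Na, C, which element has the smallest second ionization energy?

Be

The second ionization energy removes an electron from the +1 ion. For each element: S⁺ still has 5 valence electrons; Be⁺ still has 1 valence electron; Na⁺ is the bare [Ne] core; C⁺ still has 3 valence electrons.
Breaking into a closed-shell core is much more expensive than removing a leftover valence electron — Na has the largest IE_2 here.
Valence configurations: S⁺ [Ne]3s²3p³, Be⁺ [He]2s¹, C⁺ [He]2s²2p¹.
Approximate IE_2 values (kJ/mol): S 2252, Be 1757, Na 4562, C 2353.
Overall IE_2 order: Be < S < C < Na.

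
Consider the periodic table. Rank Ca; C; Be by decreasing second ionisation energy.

C > Be > Ca

Consider each +1 ion: Ca⁺ still has 1 valence electron; C⁺ still has 3 valence electrons; Be⁺ still has 1 valence electron.
All are still removing valence electrons, so compare the +1 ions as you would atoms: IE_2 generally rises across a period (higher Z_eff) and falls down a group (larger shell), subject to the usual subshell exceptions.
Valence configurations: Ca⁺ [Ar]4s¹, C⁺ [He]2s²2p¹, Be⁺ [He]2s¹.
Approximate IE_2 values (kJ/mol): Ca 1145, C 2353, Be 1757.
Putting it together, IE_2: Ca < Be < C.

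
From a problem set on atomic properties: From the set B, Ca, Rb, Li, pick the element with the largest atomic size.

Rb

Li is in period 2, group 1; B is in period 2, group 13; Ca is in period 4, group 2; Rb is in period 5, group 1.
Radius decreases left→right (rising Z_eff, same n) and increases top→bottom (higher n).
Here both period and group differ, so the two effects have to be weighed against each other.
Li > B: both are in period 2; the period trend gives Li the larger value.
Ca > Li: the two effects oppose for this pair; the down-group effect wins (171 vs 133 pm).
Rb > Ca: relative to Ca, both the across-period and down-group shifts push Rb's atomic radius up.
For reference (pm): Li 133, B 85, Ca 171, Rb 210.
The largest atomic size among these belongs to Rb.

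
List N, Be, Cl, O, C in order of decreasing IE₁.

Removing the outermost electron gets harder across a period and easier down a group.
Neither a single period nor a single group — weigh both effects.
C > Be: both are in period 2; the period trend gives C the larger value.
Cl > C: the two effects oppose for this pair; the across-period effect wins (1251 vs 1086 kJ/mol).
O > Cl: the two effects oppose for this pair; the down-group effect wins (1314 vs 1251 kJ/mol).
N > O: this pair runs against the simple trend — see the exception note.
Note the exception: N has a higher first ionization energy than O, contrary to the simple trend — pairing an electron in O's 2p⁴ costs repulsion energy, so O ionizes more easily than half-filled N (2p³).
Approximate values (kJ/mol): Be 900, C 1086, N 1402, O 1314, Cl 1251.
So from highest to lowest: N > O > Cl > C > Be.

N > O > Cl > C > Be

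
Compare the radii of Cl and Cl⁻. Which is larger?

Cl⁻

Forming Cl⁻ adds 1 electron to Cl. More electron–electron repulsion in the same shell, with unchanged nuclear charge, lets the cloud expand.
An anion is larger than its parent atom: Cl⁻ > Cl.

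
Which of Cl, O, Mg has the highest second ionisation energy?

The second ionization energy removes an electron from the +1 ion. For each element: Cl⁺ still has 6 valence electrons; O⁺ still has 5 valence electrons; Mg⁺ still has 1 valence electron.
All are still removing valence electrons, so compare the +1 ions as you would atoms: IE_2 generally rises across a period (higher Z_eff) and falls down a group (larger shell), subject to the usual subshell exceptions.
Valence configurations: Cl⁺ [Ne]3s²3p⁴, O⁺ [He]2s²2p³, Mg⁺ [Ne]3s¹.
Approximate IE_2 values (kJ/mol): Cl 2298, O 3388, Mg 1451.
Hence IE_2: Mg < Cl < O.

O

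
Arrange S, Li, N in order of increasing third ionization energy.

The third ionization energy removes an electron from the +2 ion. For each element: S²⁺ still has 4 valence electrons; Li²⁺ is already 1 electron into the core; N²⁺ still has 3 valence electrons.
Pulling an electron out of a noble-gas core costs far more than removing a remaining valence electron, so Li sits at the high end of IE_3.
Valence configurations: S²⁺ [Ne]3s²3p², N²⁺ [He]2s²2p¹.
The numbers (kJ/mol): S 3357, Li 11815, N 4578.
Overall IE_3 order: S < N < Li.

S < N < Li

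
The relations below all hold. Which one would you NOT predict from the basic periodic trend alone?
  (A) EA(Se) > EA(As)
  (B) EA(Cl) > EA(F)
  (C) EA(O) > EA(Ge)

(B)

The general trend: electron affinity increases across a period and decreases down a group.
(A) Se (period 4, group 16) vs As (period 4, group 15): the stated order agrees with the simple trend.
(B) Cl (period 3, group 17) vs F (period 2, group 17): the stated order contradicts the simple trend.
(C) O (period 2, group 16) vs Ge (period 4, group 14): the stated order agrees with the simple trend.
The exception is (B): F's small 2p subshell makes the incoming electron feel strong e⁻–e⁻ repulsion, so Cl actually releases more energy on gaining an electron.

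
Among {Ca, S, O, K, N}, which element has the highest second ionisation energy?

IE_2 is the cost of taking one more electron from the +1 cation: Ca⁺ still has 1 valence electron; S⁺ still has 5 valence electrons; O⁺ still has 5 valence electrons; K⁺ is the bare [Ar] core; N⁺ still has 4 valence electrons.
Usually core removal costs more than valence removal, but here the competition is close: a tightly held n=2 valence electron can cost more to remove than an n=3 core electron, so the actual values have to decide it.
Valence configurations: Ca⁺ [Ar]4s¹, S⁺ [Ne]3s²3p³, O⁺ [He]2s²2p³, N⁺ [He]2s²2p².
The numbers (kJ/mol): Ca 1145, S 2252, O 3388, K 3052, N 2856.
Hence IE_2: Ca < S < N < K < O.

O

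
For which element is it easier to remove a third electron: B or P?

P

Consider each +2 ion: B²⁺ still has 1 valence electron; P²⁺ still has 3 valence electrons.
All are still removing valence electrons, so compare the +2 ions as you would atoms: IE_3 generally rises across a period (higher Z_eff) and falls down a group (larger shell), subject to the usual subshell exceptions.
Valence configurations: B²⁺ [He]2s¹, P²⁺ [Ne]3s²3p¹.
The numbers (kJ/mol): B 3660, P 2914.
Putting it together, IE_3: P < B.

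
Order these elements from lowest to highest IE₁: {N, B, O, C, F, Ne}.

B is in period 2, group 13; C is in period 2, group 14; N is in period 2, group 15; O is in period 2, group 16; F is in period 2, group 17; Ne is in period 2, group 18.
IE₁ increases left→right with effective nuclear charge and decreases top→bottom as the valence shell moves farther out.
All lie in period 2; the across-period trend (first ionization energy increases left to right) applies, with the exception below.
Note the exception: N has a higher first ionization energy than O, contrary to the simple trend — pairing an electron in O's 2p⁴ costs repulsion energy, so O ionizes more easily than half-filled N (2p³).
Approximate values (kJ/mol): B 801, C 1086, N 1402, O 1314, F 1681, Ne 2081.
So from lowest to highest: B < C < O < N < F < Ne.

B < C < O < N < F < Ne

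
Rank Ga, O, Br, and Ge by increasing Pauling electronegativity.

Ga < Ge < Br < O

Atoms toward the upper right of the periodic table pull bonding electrons most strongly.
Neither a single period nor a single group — weigh both effects.
Ge > Ga: Ge lies to the right of Ga in period 4, so the across-period effect alone puts Ge higher.
Br > Ge: both are in period 4; the period trend gives Br the larger value.
O > Br: period and group pull opposite ways; the down-group shift dominates (3.44 vs 2.96).
Tabulated electronegativity (Pauling): O 3.44, Ga 1.81, Ge 2.01, Br 2.96.
So from lowest to highest: Ga < Ge < Br < O.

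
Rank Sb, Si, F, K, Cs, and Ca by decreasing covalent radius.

Cs > K > Ca > Sb > Si > F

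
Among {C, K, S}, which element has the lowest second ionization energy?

S

IE_2 is the cost of taking one more electron from the +1 cation: C⁺ still has 3 valence electrons; K⁺ is the bare [Ar] core; S⁺ still has 5 valence electrons.
Core electrons are held far more tightly than valence electrons, so K tops the IE_2 order.
Valence configurations: C⁺ [He]2s²2p¹, S⁺ [Ne]3s²3p³.
Tabulated IE_2 (kJ/mol): C 2353, K 3052, S 2252.
Overall IE_2 order: S < C < K.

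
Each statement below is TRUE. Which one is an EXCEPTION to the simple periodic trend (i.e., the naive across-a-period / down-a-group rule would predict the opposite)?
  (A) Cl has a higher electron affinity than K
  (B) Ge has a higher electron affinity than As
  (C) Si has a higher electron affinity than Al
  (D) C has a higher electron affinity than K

(B)

The general trend: electron affinity increases across a period and decreases down a group.
(A) Cl (period 3, group 17) vs K (period 4, group 1): the stated order agrees with the simple trend.
(B) Ge (period 4, group 14) vs As (period 4, group 15): the stated order contradicts the simple trend.
(C) Si (period 3, group 14) vs Al (period 3, group 13): the stated order agrees with the simple trend.
(D) C (period 2, group 14) vs K (period 4, group 1): the stated order agrees with the simple trend.
The exception is (B): adding an electron to As's half-filled 4p³ is unfavourable, so Ge (4p²) has the more exothermic EA.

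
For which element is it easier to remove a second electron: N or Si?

After 1 electron has been removed, what remains? N⁺ still has 4 valence electrons; Si⁺ still has 3 valence electrons.
All are still removing valence electrons, so compare the +1 ions as you would atoms: IE_2 generally rises across a period (higher Z_eff) and falls down a group (larger shell), subject to the usual subshell exceptions.
Valence configurations: N⁺ [He]2s²2p², Si⁺ [Ne]3s²3p¹.
The numbers (kJ/mol): N 2856, Si 1577.
Putting it together, IE_2: Si < N.

Si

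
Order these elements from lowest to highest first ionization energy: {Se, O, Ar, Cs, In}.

O is in period 2, group 16; Ar is in period 3, group 18; Se is in period 4, group 16; In is in period 5, group 13; Cs is in period 6, group 1.
Removing the outermost electron gets harder across a period and easier down a group.
These span different periods and groups, so the two trends combine.
In > Cs: both effects reinforce here, so In is clearly the higher of the two.
Se > In: relative to In, both the across-period and down-group shifts push Se's first ionization energy up.
O > Se: O sits above Se in group 16, so the down-group effect alone puts O higher.
Ar > O: the two effects oppose for this pair; the across-period effect wins (1521 vs 1314 kJ/mol).
For reference (kJ/mol): O 1314, Ar 1521, Se 941, In 558, Cs 376.
So from lowest to highest: Cs < In < Se < O < Ar.

Cs, In, Se, O, Ar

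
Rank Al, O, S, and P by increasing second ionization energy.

The second ionization energy removes an electron from the +1 ion. For each element: Al⁺ still has 2 valence electrons; O⁺ still has 5 valence electrons; S⁺ still has 5 valence electrons; P⁺ still has 4 valence electrons.
All are still removing valence electrons, so compare the +1 ions as you would atoms: IE_2 generally rises across a period (higher Z_eff) and falls down a group (larger shell), subject to the usual subshell exceptions.
Valence configurations: Al⁺ [Ne]3s², O⁺ [He]2s²2p³, S⁺ [Ne]3s²3p³, P⁺ [Ne]3s²3p².
The numbers (kJ/mol): Al 1817, O 3388, S 2252, P 1907.
Overall IE_2 order: Al < P < S < O.

Al < P < S < O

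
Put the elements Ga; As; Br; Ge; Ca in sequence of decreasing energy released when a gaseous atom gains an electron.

Br, Ge, As, Ga, Ca

Ca is in period 4, group 2; Ga is in period 4, group 13; Ge is in period 4, group 14; As is in period 4, group 15; Br is in period 4, group 17.
EA tends to increase across a period and decrease down a group, though the pattern is less regular than for IE or radius.
All lie in period 4; the across-period trend (electron affinity increases left to right) applies, with the exception below.
Note the exception: Ge has a higher electron affinity than As, contrary to the simple trend — adding an electron to As's half-filled 4p³ is unfavourable, so Ge (4p²) has the more exothermic EA.
For reference (kJ/mol): Ca 2, Ga 29, Ge 119, As 78, Br 325.
So from highest to lowest: Br > Ge > As > Ga > Ca.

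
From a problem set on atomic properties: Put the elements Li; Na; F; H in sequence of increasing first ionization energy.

Na, Li, H, F

Across a period the outer electron is held more tightly (higher IE₁); down a group it sits in a higher shell, more shielded, and comes off more easily.
These span different periods and groups, so the two trends combine.
Li > Na: they share group 1; the group trend gives Li the larger value.
H > Li: they share group 1; the group trend gives H the larger value.
F > H: period and group pull opposite ways; the across-period shift dominates (1681 vs 1312 kJ/mol).
For reference (kJ/mol): H 1312, Li 520, F 1681, Na 496.
So from lowest to highest: Na < Li < H < F.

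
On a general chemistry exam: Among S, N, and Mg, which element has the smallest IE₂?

IE_2 is the cost of taking one more electron from the +1 cation: S⁺ still has 5 valence electrons; N⁺ still has 4 valence electrons; Mg⁺ still has 1 valence electron.
All are still removing valence electrons, so compare the +1 ions as you would atoms: IE_2 generally rises across a period (higher Z_eff) and falls down a group (larger shell), subject to the usual subshell exceptions.
Valence configurations: S⁺ [Ne]3s²3p³, N⁺ [He]2s²2p², Mg⁺ [Ne]3s¹.
The numbers (kJ/mol): S 2252, N 2856, Mg 1451.
So the second ionization energies run Mg < S < N.

Mg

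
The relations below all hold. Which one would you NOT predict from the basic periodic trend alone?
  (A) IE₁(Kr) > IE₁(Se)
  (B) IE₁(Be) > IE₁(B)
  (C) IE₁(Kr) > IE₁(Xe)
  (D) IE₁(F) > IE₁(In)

(B)

The general trend: first ionisation energy increases across a period and decreases down a group.
(A) Kr (period 4, group 18) vs Se (period 4, group 16): the stated order agrees with the simple trend.
(B) Be (period 2, group 2) vs B (period 2, group 13): the stated order contradicts the simple trend.
(C) Kr (period 4, group 18) vs Xe (period 5, group 18): the stated order agrees with the simple trend.
(D) F (period 2, group 17) vs In (period 5, group 13): the stated order agrees with the simple trend.
The exception is (B): removing B's lone 2p electron is easier than breaking Be's filled 2s².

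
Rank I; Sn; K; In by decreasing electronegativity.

I, Sn, In, K

Electronegativity increases across a period and decreases down a group, tracking effective nuclear charge and atomic size.
Here both period and group differ, so the two effects have to be weighed against each other.
In > K: the two effects oppose for this pair; the across-period effect wins (1.78 vs 0.82).
Sn > In: Sn lies to the right of In in period 5, so the across-period effect alone puts Sn higher.
I > Sn: both are in period 5; the period trend gives I the larger value.
For reference (Pauling): K 0.82, In 1.78, Sn 1.96, I 2.66.
So from highest to lowest: I > Sn > In > K.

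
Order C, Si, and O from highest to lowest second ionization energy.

The second ionization energy removes an electron from the +1 ion. For each element: C⁺ still has 3 valence electrons; Si⁺ still has 3 valence electrons; O⁺ still has 5 valence electrons.
All are still removing valence electrons, so compare the +1 ions as you would atoms: IE_2 generally rises across a period (higher Z_eff) and falls down a group (larger shell), subject to the usual subshell exceptions.
Valence configurations: C⁺ [He]2s²2p¹, Si⁺ [Ne]3s²3p¹, O⁺ [He]2s²2p³.
Tabulated IE_2 (kJ/mol): C 2353, Si 1577, O 3388.
Hence IE_2: Si < C < O.

O, C, Si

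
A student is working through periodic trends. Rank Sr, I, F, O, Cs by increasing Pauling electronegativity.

Cs < Sr < I < O < F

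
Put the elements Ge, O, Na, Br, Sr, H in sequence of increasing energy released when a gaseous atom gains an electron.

H is in period 1, group 1; O is in period 2, group 16; Na is in period 3, group 1; Ge is in period 4, group 14; Br is in period 4, group 17; Sr is in period 5, group 2.
EA tends to increase across a period and decrease down a group, though the pattern is less regular than for IE or radius.
Neither a single period nor a single group — weigh both effects.
Na > Sr: period and group pull opposite ways; the down-group shift dominates (53 vs 5 kJ/mol).
H > Na: they share group 1; the group trend gives H the larger value.
Ge > H: period and group pull opposite ways; the across-period shift dominates (119 vs 73 kJ/mol).
O > Ge: both effects reinforce here, so O is clearly the higher of the two.
Br > O: period and group pull opposite ways; the across-period shift dominates (325 vs 141 kJ/mol).
Approximate values (kJ/mol): H 73, O 141, Na 53, Ge 119, Br 325, Sr 5.
So from lowest to highest: Sr < Na < H < Ge < O < Br.

Sr, Na, H, Ge, O, Br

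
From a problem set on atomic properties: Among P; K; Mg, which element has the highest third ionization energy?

The third ionization energy removes an electron from the +2 ion. For each element: P²⁺ still has 3 valence electrons; K²⁺ is already 1 electron into the core; Mg²⁺ is the bare [Ne] core.
Pulling an electron out of a noble-gas core costs far more than removing a remaining valence electron, so K and Mg sit at the high end of IE_3.
The numbers (kJ/mol): P 2914, K 4420, Mg 7733.
Putting it together, IE_3: P < K < Mg.

Mg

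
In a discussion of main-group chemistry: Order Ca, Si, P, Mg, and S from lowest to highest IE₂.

Ca < Mg < Si < P < S

The second ionization energy removes an electron from the +1 ion. For each element: Ca⁺ still has 1 valence electron; Si⁺ still has 3 valence electrons; P⁺ still has 4 valence electrons; Mg⁺ still has 1 valence electron; S⁺ still has 5 valence electrons.
All are still removing valence electrons, so compare the +1 ions as you would atoms: IE_2 generally rises across a period (higher Z_eff) and falls down a group (larger shell), subject to the usual subshell exceptions.
Valence configurations: Ca⁺ [Ar]4s¹, Si⁺ [Ne]3s²3p¹, P⁺ [Ne]3s²3p², Mg⁺ [Ne]3s¹, S⁺ [Ne]3s²3p³.
The numbers (kJ/mol): Ca 1145, Si 1577, P 1907, Mg 1451, S 2252.
Overall IE_2 order: Ca < Mg < Si < P < S.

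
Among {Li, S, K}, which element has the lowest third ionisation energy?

S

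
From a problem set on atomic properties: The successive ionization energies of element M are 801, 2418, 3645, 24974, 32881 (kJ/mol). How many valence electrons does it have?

3

Look for the largest jump between consecutive ionization energies: IE4/IE3 ≈ 6.9, far larger than any earlier ratio.
That jump marks the point where a core electron is being removed. So the atom has 3 valence electrons.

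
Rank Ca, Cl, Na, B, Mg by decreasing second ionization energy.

After 1 electron has been removed, what remains? Ca⁺ still has 1 valence electron; Cl⁺ still has 6 valence electrons; Na⁺ is the bare [Ne] core; B⁺ still has 2 valence electrons; Mg⁺ still has 1 valence electron.
Pulling an electron out of a noble-gas core costs far more than removing a remaining valence electron, so Na sits at the high end of IE_2.
Valence configurations: Ca⁺ [Ar]4s¹, Cl⁺ [Ne]3s²3p⁴, B⁺ [He]2s², Mg⁺ [Ne]3s¹.
Approximate IE_2 values (kJ/mol): Ca 1145, Cl 2298, Na 4562, B 2427, Mg 1451.
Putting it together, IE_2: Ca < Mg < Cl < B < Na.

Na, B, Cl, Mg, Ca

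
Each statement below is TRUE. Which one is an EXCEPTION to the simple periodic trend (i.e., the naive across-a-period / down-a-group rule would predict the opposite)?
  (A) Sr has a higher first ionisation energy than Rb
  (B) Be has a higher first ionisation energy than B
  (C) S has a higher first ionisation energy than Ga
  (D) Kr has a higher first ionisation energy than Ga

(B)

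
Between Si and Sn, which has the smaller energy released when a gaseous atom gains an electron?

Sn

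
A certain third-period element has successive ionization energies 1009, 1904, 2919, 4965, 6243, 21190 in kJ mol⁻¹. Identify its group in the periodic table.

Look for the largest jump between consecutive ionization energies: IE6/IE5 ≈ 3.4, far larger than any earlier ratio.
That jump marks the point where a core electron is being removed. So the atom has 5 valence electrons.
A main-group element with 5 valence electrons is in group 15.

Group 15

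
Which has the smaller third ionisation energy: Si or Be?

The third ionization energy removes an electron from the +2 ion. For each element: Si²⁺ still has 2 valence electrons; Be²⁺ is the bare [He] core.
Core electrons are held far more tightly than valence electrons, so Be tops the IE_3 order.
Approximate IE_3 values (kJ/mol): Si 3232, Be 14849.
Putting it together, IE_3: Si < Be.

Si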